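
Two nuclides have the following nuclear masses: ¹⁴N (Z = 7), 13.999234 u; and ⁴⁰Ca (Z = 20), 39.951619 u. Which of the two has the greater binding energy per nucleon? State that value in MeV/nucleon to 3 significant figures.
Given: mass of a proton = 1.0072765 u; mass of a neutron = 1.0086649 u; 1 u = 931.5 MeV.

⁴⁰Ca; 8.55 MeV/nucleon

¹⁴N: Σm = 7(1.0072765) + 7(1.0086649) = 14.1115898 u; Δm = 0.1123558 u; E_B = 104.66 MeV; E_B/A = 7.476 MeV
⁴⁰Ca: Σm = 20(1.0072765) + 20(1.0086649) = 40.3188280 u; Δm = 0.3672090 u; E_B = 342.055 MeV; E_B/A = 8.551 MeV
⁴⁰Ca has the higher binding energy per nucleon, so it is the more tightly bound nucleus.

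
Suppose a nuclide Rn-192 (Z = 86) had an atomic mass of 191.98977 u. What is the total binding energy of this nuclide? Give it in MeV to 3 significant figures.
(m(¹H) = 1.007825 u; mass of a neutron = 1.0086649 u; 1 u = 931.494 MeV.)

With 86 protons and 106 neutrons (A = 192):
Σm = 86·m(¹H) + 106·m_n = 86.672950 + 106.9184794 = 193.5914294 u
The mass defect is 193.5914294 − 191.98977 = 1.6016594 u.
Converting to energy: 1.6016594 u × 931.494 MeV/u = 1491.94 MeV

1490 MeV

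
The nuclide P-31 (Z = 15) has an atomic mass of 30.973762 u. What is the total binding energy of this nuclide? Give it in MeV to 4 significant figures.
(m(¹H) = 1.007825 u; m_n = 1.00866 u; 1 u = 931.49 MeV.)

262.8 MeV

With 15 protons and 16 neutrons (A = 31):
Total constituent mass: 15 × 1.007825 + 16 × 1.00866 = 31.255935 u
Mass defect Δm = 31.255935 − 30.973762 = 0.282173 u
E_B = 0.282173 × 931.49 = 262.841 MeV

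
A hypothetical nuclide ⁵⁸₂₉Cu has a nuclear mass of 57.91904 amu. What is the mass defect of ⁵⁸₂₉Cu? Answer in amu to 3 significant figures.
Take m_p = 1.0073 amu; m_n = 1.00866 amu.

0.544 amu

With 29 protons and 29 neutrons (A = 58):
Total constituent mass: 29 × 1.0073 + 29 × 1.00866 = 58.46284 amu
Δm = 58.46284 − 57.91904 = 0.54380 amu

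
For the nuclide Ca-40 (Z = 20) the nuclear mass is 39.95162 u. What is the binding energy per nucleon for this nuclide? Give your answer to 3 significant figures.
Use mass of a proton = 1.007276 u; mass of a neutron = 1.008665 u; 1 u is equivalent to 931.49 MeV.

8.55 MeV/nucleon

With 20 protons and 20 neutrons (A = 40):
Total constituent mass: 20 × 1.007276 + 20 × 1.008665 = 40.318820 u
The mass defect is 40.318820 − 39.95162 = 0.367200 u.
E_B = 0.367200 × 931.49 = 342.043 MeV
Per nucleon: 342.043 / 40 = 8.551 MeV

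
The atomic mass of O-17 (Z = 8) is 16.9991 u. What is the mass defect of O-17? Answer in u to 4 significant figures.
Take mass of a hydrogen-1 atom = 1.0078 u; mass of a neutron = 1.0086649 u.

0.1413 u

With 8 protons and 9 neutrons (A = 17):
Σm = 8·m(¹H) + 9·m_n = 8.0624 + 9.0779841 = 17.1403841 u
Mass defect Δm = 17.1403841 − 16.9991 = 0.1412841 u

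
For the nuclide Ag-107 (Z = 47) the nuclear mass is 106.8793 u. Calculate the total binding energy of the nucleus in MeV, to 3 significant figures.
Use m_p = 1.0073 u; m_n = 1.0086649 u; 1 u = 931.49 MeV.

916 MeV

Σm = 47·m_p + 60·m_n = 47.3431 + 60.5198940 = 107.8629940 u
The mass defect is 107.8629940 − 106.8793 = 0.9836940 u.
Converting to energy: 0.9836940 u × 931.49 MeV/u = 916.301 MeV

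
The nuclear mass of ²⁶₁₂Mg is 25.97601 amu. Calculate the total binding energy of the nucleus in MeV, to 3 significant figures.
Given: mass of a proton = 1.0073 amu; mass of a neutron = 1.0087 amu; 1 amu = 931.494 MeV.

217 MeV

With 12 protons and 14 neutrons (A = 26):
Mass of separated nucleons = 12(1.0073) + 14(1.0087) = 12.0876 + 14.1218 = 26.2094 amu
Δm = 26.2094 − 25.97601 = 0.23339 amu
Binding energy = Δm·c² = 0.23339 × 931.494 MeV/amu = 217.401 MeV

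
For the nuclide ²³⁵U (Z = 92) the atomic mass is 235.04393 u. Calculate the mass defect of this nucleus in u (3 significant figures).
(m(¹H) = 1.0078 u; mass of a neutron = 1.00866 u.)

With 92 protons and 143 neutrons (A = 235):
Mass of separated nucleons = 92(1.0078) + 143(1.00866) = 92.7176 + 144.23838 = 236.95598 u
The mass defect is 236.95598 − 235.04393 = 1.91205 u.

1.91 u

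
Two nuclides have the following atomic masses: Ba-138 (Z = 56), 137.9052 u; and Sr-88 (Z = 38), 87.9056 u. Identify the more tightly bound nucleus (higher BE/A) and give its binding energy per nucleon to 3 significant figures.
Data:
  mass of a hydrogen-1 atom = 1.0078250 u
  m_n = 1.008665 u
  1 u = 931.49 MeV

Sr-88; 8.73 MeV/nucleon

Ba-138: Σm = 56(1.0078250) + 82(1.008665) = 139.1487300 u; Δm = 1.2435300 u; E_B = 1158.34 MeV; E_B/A = 8.394 MeV
Sr-88: Σm = 38(1.0078250) + 50(1.008665) = 88.7306000 u; Δm = 0.8250000 u; E_B = 768.48 MeV; E_B/A = 8.733 MeV
Sr-88 has the higher binding energy per nucleon, so it is the more tightly bound nucleus.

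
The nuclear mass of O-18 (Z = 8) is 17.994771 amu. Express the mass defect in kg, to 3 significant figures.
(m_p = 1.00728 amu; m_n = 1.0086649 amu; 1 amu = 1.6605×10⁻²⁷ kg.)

Total constituent mass: 8 × 1.00728 + 10 × 1.0086649 = 18.1448890 amu
Δm = 18.1448890 − 17.994771 = 0.1501180 amu
In SI units: 0.1501180 amu × 1.6605×10⁻²⁷ kg/amu = 2.4927e-28 kg

2.49e-28 kg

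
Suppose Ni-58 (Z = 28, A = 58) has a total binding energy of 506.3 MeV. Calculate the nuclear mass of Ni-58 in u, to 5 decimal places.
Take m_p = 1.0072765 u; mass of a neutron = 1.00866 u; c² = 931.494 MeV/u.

Mass defect = 506.3 MeV / (931.494 MeV/u) = 0.5435354 u
Constituent mass = 28(1.0072765) + 30(1.00866) = 58.4635420 u
Nuclear mass = 58.4635420 − 0.5435354 = 57.9200066 u ≈ 57.92001 u (to 5 decimal places)

57.92001 u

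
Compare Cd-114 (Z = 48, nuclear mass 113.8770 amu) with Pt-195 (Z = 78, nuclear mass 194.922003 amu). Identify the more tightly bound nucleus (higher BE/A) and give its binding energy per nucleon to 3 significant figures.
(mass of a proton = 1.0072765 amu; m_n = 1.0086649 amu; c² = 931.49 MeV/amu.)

Cd-114; 8.53 MeV/nucleon

Cd-114: Σm = 48(1.0072765) + 66(1.0086649) = 114.9211554 amu; Δm = 1.0441554 amu; E_B = 972.62 MeV; E_B/A = 8.532 MeV
Pt-195: Σm = 78(1.0072765) + 117(1.0086649) = 196.5813603 amu; Δm = 1.6593573 amu; E_B = 1545.7 MeV; E_B/A = 7.927 MeV
Cd-114 has the higher binding energy per nucleon, so it is the more tightly bound nucleus.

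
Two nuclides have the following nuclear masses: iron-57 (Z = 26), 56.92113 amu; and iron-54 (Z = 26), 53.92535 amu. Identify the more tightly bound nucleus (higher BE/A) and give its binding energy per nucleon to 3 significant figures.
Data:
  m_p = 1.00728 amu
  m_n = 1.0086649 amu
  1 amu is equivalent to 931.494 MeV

iron-57; 8.77 MeV/nucleon

iron-57: Σm = 26(1.00728) + 31(1.0086649) = 57.4578919 amu; Δm = 0.5367619 amu; E_B = 499.99 MeV; E_B/A = 8.772 MeV
iron-54: Σm = 26(1.00728) + 28(1.0086649) = 54.4318972 amu; Δm = 0.5065472 amu; E_B = 471.85 MeV; E_B/A = 8.738 MeV
iron-57 has the higher binding energy per nucleon, so it is the more tightly bound nucleus.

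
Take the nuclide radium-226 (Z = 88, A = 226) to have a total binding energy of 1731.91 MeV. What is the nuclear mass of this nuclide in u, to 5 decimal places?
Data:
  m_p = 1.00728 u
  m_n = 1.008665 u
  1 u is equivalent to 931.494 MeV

Mass defect = 1731.91 MeV / (931.494 MeV/u) = 1.8592820 u
Constituent mass = 88(1.00728) + 138(1.008665) = 227.836410 u
Nuclear mass = 227.836410 − 1.8592820 = 225.9771280 u ≈ 225.97713 u (to 5 decimal places)

225.97713 u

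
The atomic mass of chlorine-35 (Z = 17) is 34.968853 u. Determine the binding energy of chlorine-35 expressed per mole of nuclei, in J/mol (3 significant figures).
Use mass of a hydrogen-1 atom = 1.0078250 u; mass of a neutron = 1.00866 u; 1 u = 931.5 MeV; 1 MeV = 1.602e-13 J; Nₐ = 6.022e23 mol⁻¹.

Z = 17, so N = A − Z = 35 − 17 = 18.
Total constituent mass: 17 × 1.0078250 + 18 × 1.00866 = 35.2889050 u
The mass defect is 35.2889050 − 34.968853 = 0.3200520 u.
E_B = 0.3200520 × 931.5 = 298.128 MeV
Per nucleus in joules: 298.128 MeV × 1.602e-13 J/MeV = 4.7760e-11 J
Per mole: 4.7760e-11 J × 6.022e23 mol⁻¹ = 2.8761e+13 J/mol

2.88e+13 J/mol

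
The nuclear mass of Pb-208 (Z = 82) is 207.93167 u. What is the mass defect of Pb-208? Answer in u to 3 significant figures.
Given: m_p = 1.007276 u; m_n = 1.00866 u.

1.76 u

The nucleus contains 82 protons and 208 − 82 = 126 neutrons.
Σm = 82·m_p + 126·m_n = 82.596632 + 127.09116 = 209.687792 u
Mass defect Δm = 209.687792 − 207.93167 = 1.756122 u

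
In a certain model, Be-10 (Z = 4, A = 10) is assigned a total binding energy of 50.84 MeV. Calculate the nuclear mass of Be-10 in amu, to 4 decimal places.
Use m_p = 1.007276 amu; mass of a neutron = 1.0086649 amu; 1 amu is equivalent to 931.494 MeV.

Mass defect = 50.84 MeV / (931.494 MeV/amu) = 0.054579 amu
Constituent mass = 4(1.007276) + 6(1.0086649) = 10.0810934 amu
Nuclear mass = 10.0810934 − 0.054579 = 10.0265144 amu ≈ 10.0265 amu (to 4 decimal places)

10.0265 amu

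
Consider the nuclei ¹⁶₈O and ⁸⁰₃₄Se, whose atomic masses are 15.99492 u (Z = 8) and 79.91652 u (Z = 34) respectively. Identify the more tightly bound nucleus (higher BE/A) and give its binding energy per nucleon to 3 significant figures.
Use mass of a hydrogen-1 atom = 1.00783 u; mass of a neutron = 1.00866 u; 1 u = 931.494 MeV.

⁸⁰₃₄Se; 8.71 MeV/nucleon

¹⁶₈O: Σm = 8(1.00783) + 8(1.00866) = 16.13192 u; Δm = 0.13700 u; E_B = 127.61 MeV; E_B/A = 7.976 MeV
⁸⁰₃₄Se: Σm = 34(1.00783) + 46(1.00866) = 80.66458 u; Δm = 0.74806 u; E_B = 696.81 MeV; E_B/A = 8.710 MeV
⁸⁰₃₄Se has the higher binding energy per nucleon, so it is the more tightly bound nucleus.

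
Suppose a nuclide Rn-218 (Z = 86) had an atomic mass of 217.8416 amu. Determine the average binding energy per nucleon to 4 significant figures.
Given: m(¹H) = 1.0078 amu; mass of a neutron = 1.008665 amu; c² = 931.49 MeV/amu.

8.430 MeV/nucleon

Z = 86, so N = A − Z = 218 − 86 = 132.
Mass of separated nucleons = 86(1.0078) + 132(1.008665) = 86.6708 + 133.143780 = 219.814580 amu
Mass defect Δm = 219.814580 − 217.8416 = 1.972980 amu
Converting to energy: 1.972980 amu × 931.49 MeV/amu = 1837.81 MeV
Dividing by A = 218 gives 8.430 MeV per nucleon.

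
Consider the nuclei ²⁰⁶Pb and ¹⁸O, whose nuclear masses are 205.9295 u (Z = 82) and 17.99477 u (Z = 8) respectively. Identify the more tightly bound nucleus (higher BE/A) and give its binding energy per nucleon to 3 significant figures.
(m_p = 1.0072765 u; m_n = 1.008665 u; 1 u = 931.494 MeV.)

²⁰⁶Pb; 7.88 MeV/nucleon

²⁰⁶Pb: Σm = 82(1.0072765) + 124(1.008665) = 207.6711330 u; Δm = 1.7416330 u; E_B = 1622.3 MeV; E_B/A = 7.875 MeV
¹⁸O: Σm = 8(1.0072765) + 10(1.008665) = 18.1448620 u; Δm = 0.1500920 u; E_B = 139.81 MeV; E_B/A = 7.767 MeV
²⁰⁶Pb has the higher binding energy per nucleon, so it is the more tightly bound nucleus.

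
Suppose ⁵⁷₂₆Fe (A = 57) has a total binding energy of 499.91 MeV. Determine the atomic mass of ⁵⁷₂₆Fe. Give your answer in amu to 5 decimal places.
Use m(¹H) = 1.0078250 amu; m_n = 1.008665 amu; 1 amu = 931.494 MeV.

56.93539 amu

Mass defect = 499.91 MeV / (931.494 MeV/amu) = 0.5366755 amu
Constituent mass = 26(1.0078250) + 31(1.008665) = 57.4720650 amu
Atomic mass = 57.4720650 − 0.5366755 = 56.9353895 amu ≈ 56.93539 amu (to 5 decimal places)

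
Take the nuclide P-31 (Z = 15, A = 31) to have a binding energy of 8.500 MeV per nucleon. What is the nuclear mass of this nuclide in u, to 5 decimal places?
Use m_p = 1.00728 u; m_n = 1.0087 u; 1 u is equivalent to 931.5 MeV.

Total binding energy = 31 × 8.500 = 263.500 MeV
Mass defect = 263.500 MeV / (931.5 MeV/u) = 0.2828771 u
Constituent mass = 15(1.00728) + 16(1.0087) = 31.24840 u
Nuclear mass = 31.24840 − 0.2828771 = 30.9655229 u ≈ 30.96552 u (to 5 decimal places)

30.96552 u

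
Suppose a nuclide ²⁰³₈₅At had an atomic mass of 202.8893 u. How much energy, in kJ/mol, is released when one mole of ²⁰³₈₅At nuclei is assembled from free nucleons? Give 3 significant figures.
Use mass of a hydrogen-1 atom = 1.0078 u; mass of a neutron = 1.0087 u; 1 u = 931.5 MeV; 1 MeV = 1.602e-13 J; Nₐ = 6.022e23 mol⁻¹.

With 85 protons and 118 neutrons (A = 203):
Mass of separated nucleons = 85(1.0078) + 118(1.0087) = 85.6630 + 119.0266 = 204.6896 u
Δm = 204.6896 − 202.8893 = 1.8003 u
E_B = 1.8003 × 931.5 = 1676.98 MeV
Per nucleus in joules: 1676.98 MeV × 1.602e-13 J/MeV = 2.6865e-10 J
Per mole: 2.6865e-10 J × 6.022e23 mol⁻¹ = 1.6178e+14 J/mol

1.62e+11 kJ/mol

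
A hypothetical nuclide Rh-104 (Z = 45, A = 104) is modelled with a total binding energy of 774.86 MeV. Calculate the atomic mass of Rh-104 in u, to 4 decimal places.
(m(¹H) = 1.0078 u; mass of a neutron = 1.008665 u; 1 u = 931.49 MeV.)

Mass defect = 774.86 MeV / (931.49 MeV/u) = 0.831850 u
Constituent mass = 45(1.0078) + 59(1.008665) = 104.862235 u
Atomic mass = 104.862235 − 0.831850 = 104.030385 u ≈ 104.0304 u (to 4 decimal places)

104.0304 u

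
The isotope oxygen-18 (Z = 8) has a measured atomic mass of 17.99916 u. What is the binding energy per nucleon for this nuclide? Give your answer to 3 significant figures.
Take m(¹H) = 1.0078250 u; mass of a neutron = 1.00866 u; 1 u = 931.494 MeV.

7.76 MeV/nucleon

With 8 protons and 10 neutrons (A = 18):
Mass of separated nucleons = 8(1.0078250) + 10(1.00866) = 8.0626000 + 10.08660 = 18.1492000 u
The mass defect is 18.1492000 − 17.99916 = 0.1500400 u.
Converting to energy: 0.1500400 u × 931.494 MeV/u = 139.761 MeV
Per nucleon: 139.761 / 18 = 7.7645 MeV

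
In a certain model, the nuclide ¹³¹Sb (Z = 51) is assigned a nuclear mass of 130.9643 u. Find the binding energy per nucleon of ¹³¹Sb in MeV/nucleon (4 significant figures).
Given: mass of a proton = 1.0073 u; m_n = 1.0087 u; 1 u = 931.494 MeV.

Z = 51, so N = A − Z = 131 − 51 = 80.
Total constituent mass: 51 × 1.0073 + 80 × 1.0087 = 132.0683 u
Mass defect Δm = 132.0683 − 130.9643 = 1.1040 u
Binding energy = Δm·c² = 1.1040 × 931.494 MeV/u = 1028.37 MeV
Per nucleon: 1028.37 / 131 = 7.850 MeV

7.850 MeV/nucleon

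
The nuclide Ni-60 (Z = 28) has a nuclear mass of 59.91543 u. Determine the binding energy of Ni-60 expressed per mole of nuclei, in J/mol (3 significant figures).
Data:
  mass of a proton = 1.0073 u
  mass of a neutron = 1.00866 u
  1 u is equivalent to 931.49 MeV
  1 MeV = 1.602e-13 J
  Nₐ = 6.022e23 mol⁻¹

5.09e+13 J/mol

With 28 protons and 32 neutrons (A = 60):
Mass of separated nucleons = 28(1.0073) + 32(1.00866) = 28.2044 + 32.27712 = 60.48152 u
Mass defect Δm = 60.48152 − 59.91543 = 0.56609 u
Binding energy = Δm·c² = 0.56609 × 931.49 MeV/u = 527.307 MeV
Per nucleus in joules: 527.307 MeV × 1.602e-13 J/MeV = 8.4475e-11 J
Per mole: 8.4475e-11 J × 6.022e23 mol⁻¹ = 5.0871e+13 J/mol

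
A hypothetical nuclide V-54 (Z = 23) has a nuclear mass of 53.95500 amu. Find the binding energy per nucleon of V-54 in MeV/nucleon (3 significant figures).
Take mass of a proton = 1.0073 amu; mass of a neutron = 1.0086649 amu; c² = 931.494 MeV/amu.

8.31 MeV/nucleon

Mass of separated nucleons = 23(1.0073) + 31(1.0086649) = 23.1679 + 31.2686119 = 54.4365119 amu
Mass defect Δm = 54.4365119 − 53.95500 = 0.4815119 amu
E_B = 0.4815119 × 931.494 = 448.525 MeV
Dividing by A = 54 gives 8.306 MeV per nucleon.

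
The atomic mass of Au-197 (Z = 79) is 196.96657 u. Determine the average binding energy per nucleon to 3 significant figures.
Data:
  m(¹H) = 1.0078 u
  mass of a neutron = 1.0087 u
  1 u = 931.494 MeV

7.93 MeV/nucleon

Σm = 79·m(¹H) + 118·m_n = 79.6162 + 119.0266 = 198.6428 u
Mass defect Δm = 198.6428 − 196.96657 = 1.67623 u
Binding energy = Δm·c² = 1.67623 × 931.494 MeV/u = 1561.40 MeV
Per nucleon: 1561.40 / 197 = 7.926 MeV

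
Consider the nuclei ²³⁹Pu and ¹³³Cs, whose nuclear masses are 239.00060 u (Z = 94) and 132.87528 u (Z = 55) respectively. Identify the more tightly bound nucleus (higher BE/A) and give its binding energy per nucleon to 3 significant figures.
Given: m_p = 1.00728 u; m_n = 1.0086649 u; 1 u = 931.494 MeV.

¹³³Cs; 8.41 MeV/nucleon

²³⁹Pu: Σm = 94(1.00728) + 145(1.0086649) = 240.9407305 u; Δm = 1.9401305 u; E_B = 1807.2 MeV; E_B/A = 7.562 MeV
¹³³Cs: Σm = 55(1.00728) + 78(1.0086649) = 134.0762622 u; Δm = 1.2009822 u; E_B = 1118.7 MeV; E_B/A = 8.411 MeV
¹³³Cs has the higher binding energy per nucleon, so it is the more tightly bound nucleus.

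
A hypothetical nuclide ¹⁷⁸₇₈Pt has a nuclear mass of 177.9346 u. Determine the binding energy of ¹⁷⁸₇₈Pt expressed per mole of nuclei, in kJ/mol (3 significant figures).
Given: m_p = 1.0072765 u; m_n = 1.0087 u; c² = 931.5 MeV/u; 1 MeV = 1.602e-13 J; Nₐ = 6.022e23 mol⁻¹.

Total constituent mass: 78 × 1.0072765 + 100 × 1.0087 = 179.4375670 u
Δm = 179.4375670 − 177.9346 = 1.5029670 u
Converting to energy: 1.5029670 u × 931.5 MeV/u = 1400.01 MeV
Per nucleus in joules: 1400.01 MeV × 1.602e-13 J/MeV = 2.2428e-10 J
Per mole: 2.2428e-10 J × 6.022e23 mol⁻¹ = 1.3506e+14 J/mol

1.35e+11 kJ/mol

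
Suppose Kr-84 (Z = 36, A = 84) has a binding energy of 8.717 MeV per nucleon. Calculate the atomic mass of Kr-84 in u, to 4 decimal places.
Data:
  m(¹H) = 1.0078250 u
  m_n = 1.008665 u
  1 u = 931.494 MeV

83.9115 u

Total binding energy = 84 × 8.717 = 732.228 MeV
Mass defect = 732.228 MeV / (931.494 MeV/u) = 0.786079 u
Constituent mass = 36(1.0078250) + 48(1.008665) = 84.6976200 u
Atomic mass = 84.6976200 − 0.786079 = 83.9115410 u ≈ 83.9115 u (to 4 decimal places)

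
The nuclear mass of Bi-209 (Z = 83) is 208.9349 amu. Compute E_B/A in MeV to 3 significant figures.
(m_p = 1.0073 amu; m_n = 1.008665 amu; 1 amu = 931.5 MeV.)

7.86 MeV/nucleon

The nucleus contains 83 protons and 209 − 83 = 126 neutrons.
Total constituent mass: 83 × 1.0073 + 126 × 1.008665 = 210.697690 amu
Mass defect Δm = 210.697690 − 208.9349 = 1.762790 amu
E_B = 1.762790 × 931.5 = 1642.04 MeV
Dividing by A = 209 gives 7.857 MeV per nucleon.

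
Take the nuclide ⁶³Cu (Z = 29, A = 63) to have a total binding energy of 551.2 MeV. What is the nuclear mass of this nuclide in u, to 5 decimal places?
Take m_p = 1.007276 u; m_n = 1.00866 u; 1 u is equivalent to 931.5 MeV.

62.91371 u

Mass defect = 551.2 MeV / (931.5 MeV/u) = 0.5917338 u
Constituent mass = 29(1.007276) + 34(1.00866) = 63.505444 u
Nuclear mass = 63.505444 − 0.5917338 = 62.9137102 u ≈ 62.91371 u (to 5 decimal places)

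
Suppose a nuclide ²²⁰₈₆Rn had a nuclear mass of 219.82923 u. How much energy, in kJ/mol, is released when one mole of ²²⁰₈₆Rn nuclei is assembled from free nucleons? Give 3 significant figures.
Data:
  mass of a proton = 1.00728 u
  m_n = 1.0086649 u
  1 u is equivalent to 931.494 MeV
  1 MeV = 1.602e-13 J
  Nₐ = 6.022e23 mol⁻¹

Σm = 86·m_p + 134·m_n = 86.62608 + 135.1610966 = 221.7871766 u
Mass defect Δm = 221.7871766 − 219.82923 = 1.9579466 u
E_B = 1.9579466 × 931.494 = 1823.82 MeV
Per nucleus in joules: 1823.82 MeV × 1.602e-13 J/MeV = 2.9218e-10 J
Per mole: 2.9218e-10 J × 6.022e23 mol⁻¹ = 1.7595e+14 J/mol

1.76e+11 kJ/mol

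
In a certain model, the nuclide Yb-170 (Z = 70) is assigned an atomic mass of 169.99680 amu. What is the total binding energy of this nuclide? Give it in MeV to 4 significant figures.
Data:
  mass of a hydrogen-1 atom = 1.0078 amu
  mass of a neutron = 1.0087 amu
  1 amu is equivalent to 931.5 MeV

The nucleus contains 70 protons and 170 − 70 = 100 neutrons.
Total constituent mass: 70 × 1.0078 + 100 × 1.0087 = 171.4160 amu
Δm = 171.4160 − 169.99680 = 1.41920 amu
Converting to energy: 1.41920 amu × 931.5 MeV/amu = 1321.98 MeV

1322 MeV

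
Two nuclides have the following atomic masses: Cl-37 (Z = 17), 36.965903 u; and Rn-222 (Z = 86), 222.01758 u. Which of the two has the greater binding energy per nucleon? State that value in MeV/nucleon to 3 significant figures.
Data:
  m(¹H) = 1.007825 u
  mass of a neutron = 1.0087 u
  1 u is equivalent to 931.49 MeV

Cl-37: Σm = 17(1.007825) + 20(1.0087) = 37.307025 u; Δm = 0.341122 u; E_B = 317.75 MeV; E_B/A = 8.588 MeV
Rn-222: Σm = 86(1.007825) + 136(1.0087) = 223.856150 u; Δm = 1.838570 u; E_B = 1712.6 MeV; E_B/A = 7.714 MeV
Cl-37 has the higher binding energy per nucleon, so it is the more tightly bound nucleus.

Cl-37; 8.59 MeV/nucleon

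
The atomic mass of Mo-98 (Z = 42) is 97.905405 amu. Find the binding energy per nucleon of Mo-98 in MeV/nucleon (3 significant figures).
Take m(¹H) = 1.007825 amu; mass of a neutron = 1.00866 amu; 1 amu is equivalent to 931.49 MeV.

Z = 42, so N = A − Z = 98 − 42 = 56.
Σm = 42·m(¹H) + 56·m_n = 42.328650 + 56.48496 = 98.813610 amu
Δm = 98.813610 − 97.905405 = 0.908205 amu
E_B = 0.908205 × 931.49 = 845.984 MeV
Per nucleon: 845.984 / 98 = 8.632 MeV

8.63 MeV/nucleon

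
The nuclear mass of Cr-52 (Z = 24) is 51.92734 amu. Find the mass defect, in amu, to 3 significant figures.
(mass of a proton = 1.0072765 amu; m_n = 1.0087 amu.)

Mass of separated nucleons = 24(1.0072765) + 28(1.0087) = 24.1746360 + 28.2436 = 52.4182360 amu
Δm = 52.4182360 − 51.92734 = 0.4908960 amu

0.491 amu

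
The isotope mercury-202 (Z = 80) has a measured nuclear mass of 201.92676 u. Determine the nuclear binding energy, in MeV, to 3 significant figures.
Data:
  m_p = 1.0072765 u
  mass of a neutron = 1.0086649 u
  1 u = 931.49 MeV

Z = 80, so N = A − Z = 202 − 80 = 122.
Mass of separated nucleons = 80(1.0072765) + 122(1.0086649) = 80.5821200 + 123.0571178 = 203.6392378 u
Δm = 203.6392378 − 201.92676 = 1.7124778 u
Binding energy = Δm·c² = 1.7124778 × 931.49 MeV/u = 1595.16 MeV

1600 MeV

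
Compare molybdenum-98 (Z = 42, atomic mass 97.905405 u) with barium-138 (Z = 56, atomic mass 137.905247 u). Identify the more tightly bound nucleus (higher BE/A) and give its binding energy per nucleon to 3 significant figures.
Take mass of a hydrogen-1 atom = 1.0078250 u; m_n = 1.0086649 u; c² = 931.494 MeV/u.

molybdenum-98; 8.64 MeV/nucleon

molybdenum-98: Σm = 42(1.0078250) + 56(1.0086649) = 98.8138844 u; Δm = 0.9084794 u; E_B = 846.24 MeV; E_B/A = 8.635 MeV
barium-138: Σm = 56(1.0078250) + 82(1.0086649) = 139.1487218 u; Δm = 1.2434748 u; E_B = 1158.3 MeV; E_B/A = 8.393 MeV
molybdenum-98 has the higher binding energy per nucleon, so it is the more tightly bound nucleus.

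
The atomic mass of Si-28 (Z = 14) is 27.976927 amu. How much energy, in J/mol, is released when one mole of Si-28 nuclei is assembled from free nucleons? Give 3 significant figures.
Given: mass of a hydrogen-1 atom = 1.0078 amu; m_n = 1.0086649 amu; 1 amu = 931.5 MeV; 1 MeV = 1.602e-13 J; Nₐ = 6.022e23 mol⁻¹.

2.28e+13 J/mol

Mass of separated nucleons = 14(1.0078) + 14(1.0086649) = 14.1092 + 14.1213086 = 28.2305086 amu
The mass defect is 28.2305086 − 27.976927 = 0.2535816 amu.
Binding energy = Δm·c² = 0.2535816 × 931.5 MeV/amu = 236.211 MeV
Per nucleus in joules: 236.211 MeV × 1.602e-13 J/MeV = 3.7841e-11 J
Per mole: 3.7841e-11 J × 6.022e23 mol⁻¹ = 2.2788e+13 J/mol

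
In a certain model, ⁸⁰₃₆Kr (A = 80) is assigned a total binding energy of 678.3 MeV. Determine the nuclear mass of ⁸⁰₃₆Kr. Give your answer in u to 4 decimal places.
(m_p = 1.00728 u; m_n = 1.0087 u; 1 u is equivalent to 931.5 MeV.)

79.9167 u

Mass defect = 678.3 MeV / (931.5 MeV/u) = 0.728180 u
Constituent mass = 36(1.00728) + 44(1.0087) = 80.64488 u
Nuclear mass = 80.64488 − 0.728180 = 79.916700 u ≈ 79.9167 u (to 4 decimal places)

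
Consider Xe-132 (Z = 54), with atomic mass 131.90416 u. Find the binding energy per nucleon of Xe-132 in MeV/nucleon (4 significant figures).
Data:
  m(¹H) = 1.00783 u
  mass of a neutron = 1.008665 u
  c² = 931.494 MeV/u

Total constituent mass: 54 × 1.00783 + 78 × 1.008665 = 133.098690 u
The mass defect is 133.098690 − 131.90416 = 1.194530 u.
Binding energy = Δm·c² = 1.194530 × 931.494 MeV/u = 1112.70 MeV
Per nucleon: 1112.70 / 132 = 8.430 MeV

8.430 MeV/nucleon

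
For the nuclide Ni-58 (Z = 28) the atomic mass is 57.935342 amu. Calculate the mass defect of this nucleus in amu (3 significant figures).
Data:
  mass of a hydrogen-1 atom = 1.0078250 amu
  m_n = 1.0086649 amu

0.544 amu

Mass of separated nucleons = 28(1.0078250) + 30(1.0086649) = 28.2191000 + 30.2599470 = 58.4790470 amu
Mass defect Δm = 58.4790470 − 57.935342 = 0.5437050 amu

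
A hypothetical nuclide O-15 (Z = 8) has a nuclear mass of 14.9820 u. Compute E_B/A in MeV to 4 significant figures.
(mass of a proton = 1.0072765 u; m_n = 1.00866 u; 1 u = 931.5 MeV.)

8.497 MeV/nucleon

With 8 protons and 7 neutrons (A = 15):
Total constituent mass: 8 × 1.0072765 + 7 × 1.00866 = 15.1188320 u
Δm = 15.1188320 − 14.9820 = 0.1368320 u
Converting to energy: 0.1368320 u × 931.5 MeV/u = 127.459 MeV
BE/A = 127.459 MeV / 15 = 8.497 MeV/nucleon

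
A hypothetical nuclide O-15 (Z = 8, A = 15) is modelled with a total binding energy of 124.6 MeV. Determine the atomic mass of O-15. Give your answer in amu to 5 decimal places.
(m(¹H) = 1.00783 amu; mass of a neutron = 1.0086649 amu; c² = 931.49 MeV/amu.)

14.98953 amu

Mass defect = 124.6 MeV / (931.49 MeV/amu) = 0.1337642 amu
Constituent mass = 8(1.00783) + 7(1.0086649) = 15.1232943 amu
Atomic mass = 15.1232943 − 0.1337642 = 14.9895301 amu ≈ 14.98953 amu (to 5 decimal places)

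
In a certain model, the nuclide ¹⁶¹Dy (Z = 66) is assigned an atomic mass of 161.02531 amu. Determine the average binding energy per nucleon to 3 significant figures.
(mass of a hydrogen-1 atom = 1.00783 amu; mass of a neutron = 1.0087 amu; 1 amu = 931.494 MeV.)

Mass of separated nucleons = 66(1.00783) + 95(1.0087) = 66.51678 + 95.8265 = 162.34328 amu
Mass defect Δm = 162.34328 − 161.02531 = 1.31797 amu
E_B = 1.31797 × 931.494 = 1227.68 MeV
Dividing by A = 161 gives 7.625 MeV per nucleon.

7.63 MeV/nucleon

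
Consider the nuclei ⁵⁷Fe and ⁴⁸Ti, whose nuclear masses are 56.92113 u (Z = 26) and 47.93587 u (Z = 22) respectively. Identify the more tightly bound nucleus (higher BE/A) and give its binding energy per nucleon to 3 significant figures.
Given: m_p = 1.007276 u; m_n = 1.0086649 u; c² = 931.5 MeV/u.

⁵⁷Fe: Σm = 26(1.007276) + 31(1.0086649) = 57.4577879 u; Δm = 0.5366579 u; E_B = 499.90 MeV; E_B/A = 8.770 MeV
⁴⁸Ti: Σm = 22(1.007276) + 26(1.0086649) = 48.3853594 u; Δm = 0.4494894 u; E_B = 418.70 MeV; E_B/A = 8.723 MeV
⁵⁷Fe has the higher binding energy per nucleon, so it is the more tightly bound nucleus.

⁵⁷Fe; 8.77 MeV/nucleon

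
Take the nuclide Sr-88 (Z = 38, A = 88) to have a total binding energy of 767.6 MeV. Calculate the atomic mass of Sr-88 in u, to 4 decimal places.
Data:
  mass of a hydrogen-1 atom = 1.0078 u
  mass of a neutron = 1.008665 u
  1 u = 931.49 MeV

Mass defect = 767.6 MeV / (931.49 MeV/u) = 0.824056 u
Constituent mass = 38(1.0078) + 50(1.008665) = 88.729650 u
Atomic mass = 88.729650 − 0.824056 = 87.905594 u ≈ 87.9056 u (to 4 decimal places)

87.9056 u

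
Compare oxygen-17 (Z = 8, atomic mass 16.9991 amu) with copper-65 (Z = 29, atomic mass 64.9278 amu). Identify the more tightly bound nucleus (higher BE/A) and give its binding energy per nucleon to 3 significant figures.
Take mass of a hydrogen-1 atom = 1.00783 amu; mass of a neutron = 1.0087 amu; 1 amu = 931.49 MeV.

copper-65; 8.78 MeV/nucleon

oxygen-17: Σm = 8(1.00783) + 9(1.0087) = 17.14094 amu; Δm = 0.14184 amu; E_B = 132.12 MeV; E_B/A = 7.772 MeV
copper-65: Σm = 29(1.00783) + 36(1.0087) = 65.54027 amu; Δm = 0.61247 amu; E_B = 570.51 MeV; E_B/A = 8.777 MeV
copper-65 has the higher binding energy per nucleon, so it is the more tightly bound nucleus.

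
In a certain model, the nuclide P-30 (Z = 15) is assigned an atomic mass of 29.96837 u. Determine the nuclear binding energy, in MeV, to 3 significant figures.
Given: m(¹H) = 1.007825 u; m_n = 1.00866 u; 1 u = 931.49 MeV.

Z = 15, so N = A − Z = 30 − 15 = 15.
Total constituent mass: 15 × 1.007825 + 15 × 1.00866 = 30.247275 u
The mass defect is 30.247275 − 29.96837 = 0.278905 u.
Converting to energy: 0.278905 u × 931.49 MeV/u = 259.797 MeV

260 MeV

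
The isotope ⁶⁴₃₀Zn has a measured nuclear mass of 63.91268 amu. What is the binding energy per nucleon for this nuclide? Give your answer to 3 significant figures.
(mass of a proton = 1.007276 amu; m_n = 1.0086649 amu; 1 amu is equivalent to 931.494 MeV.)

8.74 MeV/nucleon

Total constituent mass: 30 × 1.007276 + 34 × 1.0086649 = 64.5128866 amu
The mass defect is 64.5128866 − 63.91268 = 0.6002066 amu.
Converting to energy: 0.6002066 amu × 931.494 MeV/amu = 559.089 MeV
Per nucleon: 559.089 / 64 = 8.736 MeV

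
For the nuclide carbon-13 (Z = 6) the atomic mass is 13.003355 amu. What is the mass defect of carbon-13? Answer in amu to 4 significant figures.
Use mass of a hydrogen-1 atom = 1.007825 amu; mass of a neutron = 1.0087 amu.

0.1045 amu

The nucleus contains 6 protons and 13 − 6 = 7 neutrons.
Mass of separated nucleons = 6(1.007825) + 7(1.0087) = 6.046950 + 7.0609 = 13.107850 amu
The mass defect is 13.107850 − 13.003355 = 0.104495 amu.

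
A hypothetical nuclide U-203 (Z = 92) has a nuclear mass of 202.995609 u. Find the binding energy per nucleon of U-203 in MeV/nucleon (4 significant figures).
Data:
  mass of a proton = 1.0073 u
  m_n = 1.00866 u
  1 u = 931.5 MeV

With 92 protons and 111 neutrons (A = 203):
Mass of separated nucleons = 92(1.0073) + 111(1.00866) = 92.6716 + 111.96126 = 204.63286 u
Mass defect Δm = 204.63286 − 202.995609 = 1.637251 u
Binding energy = Δm·c² = 1.637251 × 931.5 MeV/u = 1525.10 MeV
Dividing by A = 203 gives 7.513 MeV per nucleon.

7.513 MeV/nucleon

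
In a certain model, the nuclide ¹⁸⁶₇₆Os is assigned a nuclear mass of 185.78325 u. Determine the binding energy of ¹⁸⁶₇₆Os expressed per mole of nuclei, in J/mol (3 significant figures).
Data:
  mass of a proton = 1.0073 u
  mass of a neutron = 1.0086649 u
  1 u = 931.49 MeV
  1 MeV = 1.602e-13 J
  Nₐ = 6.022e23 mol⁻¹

The nucleus contains 76 protons and 186 − 76 = 110 neutrons.
Σm = 76·m_p + 110·m_n = 76.5548 + 110.9531390 = 187.5079390 u
Δm = 187.5079390 − 185.78325 = 1.7246890 u
E_B = 1.7246890 × 931.49 = 1606.53 MeV
Per nucleus in joules: 1606.53 MeV × 1.602e-13 J/MeV = 2.5737e-10 J
Per mole: 2.5737e-10 J × 6.022e23 mol⁻¹ = 1.5499e+14 J/mol

1.55e+14 J/mol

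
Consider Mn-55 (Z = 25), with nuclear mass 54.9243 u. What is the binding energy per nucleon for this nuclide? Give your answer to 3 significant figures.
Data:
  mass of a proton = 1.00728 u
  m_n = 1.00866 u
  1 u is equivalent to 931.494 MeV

Z = 25, so N = A − Z = 55 − 25 = 30.
Σm = 25·m_p + 30·m_n = 25.18200 + 30.25980 = 55.44180 u
Δm = 55.44180 − 54.9243 = 0.51750 u
E_B = 0.51750 × 931.494 = 482.048 MeV
Per nucleon: 482.048 / 55 = 8.7645 MeV

8.76 MeV/nucleon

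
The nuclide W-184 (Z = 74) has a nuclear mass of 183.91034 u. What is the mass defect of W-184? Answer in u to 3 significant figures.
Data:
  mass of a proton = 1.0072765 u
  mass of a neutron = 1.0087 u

Z = 74, so N = A − Z = 184 − 74 = 110.
Mass of separated nucleons = 74(1.0072765) + 110(1.0087) = 74.5384610 + 110.9570 = 185.4954610 u
Mass defect Δm = 185.4954610 − 183.91034 = 1.5851210 u

1.59 u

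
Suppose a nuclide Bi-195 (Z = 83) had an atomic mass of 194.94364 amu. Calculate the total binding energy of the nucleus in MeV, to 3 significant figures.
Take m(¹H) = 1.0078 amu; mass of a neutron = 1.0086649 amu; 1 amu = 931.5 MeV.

1560 MeV

The nucleus contains 83 protons and 195 − 83 = 112 neutrons.
Total constituent mass: 83 × 1.0078 + 112 × 1.0086649 = 196.6178688 amu
Δm = 196.6178688 − 194.94364 = 1.6742288 amu
E_B = 1.6742288 × 931.5 = 1559.54 MeV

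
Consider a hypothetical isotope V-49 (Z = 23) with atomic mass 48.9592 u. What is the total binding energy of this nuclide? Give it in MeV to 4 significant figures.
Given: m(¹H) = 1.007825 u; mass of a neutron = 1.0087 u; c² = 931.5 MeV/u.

416.4 MeV

The nucleus contains 23 protons and 49 − 23 = 26 neutrons.
Total constituent mass: 23 × 1.007825 + 26 × 1.0087 = 49.406175 u
Δm = 49.406175 − 48.9592 = 0.446975 u
Converting to energy: 0.446975 u × 931.5 MeV/u = 416.357 MeV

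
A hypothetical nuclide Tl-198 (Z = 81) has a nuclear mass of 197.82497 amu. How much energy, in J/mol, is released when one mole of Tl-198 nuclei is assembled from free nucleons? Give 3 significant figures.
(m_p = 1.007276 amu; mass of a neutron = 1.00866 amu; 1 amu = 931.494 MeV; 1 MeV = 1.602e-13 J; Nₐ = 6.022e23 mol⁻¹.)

1.60e+14 J/mol

Mass of separated nucleons = 81(1.007276) + 117(1.00866) = 81.589356 + 118.01322 = 199.602576 amu
Mass defect Δm = 199.602576 − 197.82497 = 1.777606 amu
Binding energy = Δm·c² = 1.777606 × 931.494 MeV/amu = 1655.83 MeV
Per nucleus in joules: 1655.83 MeV × 1.602e-13 J/MeV = 2.6526e-10 J
Per mole: 2.6526e-10 J × 6.022e23 mol⁻¹ = 1.5974e+14 J/mol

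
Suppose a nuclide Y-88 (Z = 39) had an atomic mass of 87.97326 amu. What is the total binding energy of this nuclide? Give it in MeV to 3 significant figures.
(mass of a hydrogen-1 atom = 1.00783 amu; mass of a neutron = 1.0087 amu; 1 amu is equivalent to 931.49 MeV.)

706 MeV

With 39 protons and 49 neutrons (A = 88):
Mass of separated nucleons = 39(1.00783) + 49(1.0087) = 39.30537 + 49.4263 = 88.73167 amu
Mass defect Δm = 88.73167 − 87.97326 = 0.75841 amu
Converting to energy: 0.75841 amu × 931.49 MeV/amu = 706.451 MeV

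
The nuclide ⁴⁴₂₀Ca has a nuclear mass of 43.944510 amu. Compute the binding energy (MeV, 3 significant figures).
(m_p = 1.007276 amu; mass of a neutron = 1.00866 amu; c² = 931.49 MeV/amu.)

With 20 protons and 24 neutrons (A = 44):
Mass of separated nucleons = 20(1.007276) + 24(1.00866) = 20.145520 + 24.20784 = 44.353360 amu
Mass defect Δm = 44.353360 − 43.944510 = 0.408850 amu
Converting to energy: 0.408850 amu × 931.49 MeV/amu = 380.840 MeV

381 MeV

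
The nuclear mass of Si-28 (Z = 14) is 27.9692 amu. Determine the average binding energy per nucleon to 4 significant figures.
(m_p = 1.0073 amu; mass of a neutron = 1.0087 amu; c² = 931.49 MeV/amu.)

8.477 MeV/nucleon

With 14 protons and 14 neutrons (A = 28):
Mass of separated nucleons = 14(1.0073) + 14(1.0087) = 14.1022 + 14.1218 = 28.2240 amu
Δm = 28.2240 − 27.9692 = 0.2548 amu
Binding energy = Δm·c² = 0.2548 × 931.49 MeV/amu = 237.344 MeV
BE/A = 237.344 MeV / 28 = 8.477 MeV/nucleon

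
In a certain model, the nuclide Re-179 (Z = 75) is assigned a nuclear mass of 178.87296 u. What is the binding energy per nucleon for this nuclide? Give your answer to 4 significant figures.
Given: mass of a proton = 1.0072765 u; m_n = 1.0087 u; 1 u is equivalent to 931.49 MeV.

Mass of separated nucleons = 75(1.0072765) + 104(1.0087) = 75.5457375 + 104.9048 = 180.4505375 u
The mass defect is 180.4505375 − 178.87296 = 1.5775775 u.
Binding energy = Δm·c² = 1.5775775 × 931.49 MeV/u = 1469.50 MeV
Dividing by A = 179 gives 8.209 MeV per nucleon.

8.209 MeV/nucleon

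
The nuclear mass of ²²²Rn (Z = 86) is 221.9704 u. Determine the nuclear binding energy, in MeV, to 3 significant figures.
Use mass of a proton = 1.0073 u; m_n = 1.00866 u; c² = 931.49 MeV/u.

1710 MeV

Mass of separated nucleons = 86(1.0073) + 136(1.00866) = 86.6278 + 137.17776 = 223.80556 u
Mass defect Δm = 223.80556 − 221.9704 = 1.83516 u
E_B = 1.83516 × 931.49 = 1709.43 MeV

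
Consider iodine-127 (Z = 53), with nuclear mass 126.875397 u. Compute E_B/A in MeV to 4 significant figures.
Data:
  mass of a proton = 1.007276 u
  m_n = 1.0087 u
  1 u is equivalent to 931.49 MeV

8.464 MeV/nucleon

Total constituent mass: 53 × 1.007276 + 74 × 1.0087 = 128.029428 u
The mass defect is 128.029428 − 126.875397 = 1.154031 u.
Binding energy = Δm·c² = 1.154031 × 931.49 MeV/u = 1074.97 MeV
Dividing by A = 127 gives 8.464 MeV per nucleon.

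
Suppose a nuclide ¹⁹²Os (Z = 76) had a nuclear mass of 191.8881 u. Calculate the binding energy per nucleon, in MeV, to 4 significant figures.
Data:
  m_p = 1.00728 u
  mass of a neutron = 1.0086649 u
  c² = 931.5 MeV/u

8.104 MeV/nucleon

Σm = 76·m_p + 116·m_n = 76.55328 + 117.0051284 = 193.5584084 u
Mass defect Δm = 193.5584084 − 191.8881 = 1.6703084 u
E_B = 1.6703084 × 931.5 = 1555.89 MeV
BE/A = 1555.89 MeV / 192 = 8.104 MeV/nucleon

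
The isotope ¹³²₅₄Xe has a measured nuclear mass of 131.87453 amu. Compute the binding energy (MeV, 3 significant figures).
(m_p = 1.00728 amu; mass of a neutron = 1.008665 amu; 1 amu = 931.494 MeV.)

With 54 protons and 78 neutrons (A = 132):
Total constituent mass: 54 × 1.00728 + 78 × 1.008665 = 133.068990 amu
Δm = 133.068990 − 131.87453 = 1.194460 amu
E_B = 1.194460 × 931.494 = 1112.63 MeV

1110 MeV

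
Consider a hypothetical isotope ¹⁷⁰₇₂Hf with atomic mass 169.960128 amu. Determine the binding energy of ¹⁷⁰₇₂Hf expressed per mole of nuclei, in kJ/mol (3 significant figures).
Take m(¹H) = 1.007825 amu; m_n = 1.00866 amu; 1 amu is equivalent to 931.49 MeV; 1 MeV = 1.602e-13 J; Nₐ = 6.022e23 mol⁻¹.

Z = 72, so N = A − Z = 170 − 72 = 98.
Total constituent mass: 72 × 1.007825 + 98 × 1.00866 = 171.412080 amu
Mass defect Δm = 171.412080 − 169.960128 = 1.451952 amu
Converting to energy: 1.451952 amu × 931.49 MeV/amu = 1352.48 MeV
Per nucleus in joules: 1352.48 MeV × 1.602e-13 J/MeV = 2.1667e-10 J
Per mole: 2.1667e-10 J × 6.022e23 mol⁻¹ = 1.3048e+14 J/mol

1.30e+11 kJ/mol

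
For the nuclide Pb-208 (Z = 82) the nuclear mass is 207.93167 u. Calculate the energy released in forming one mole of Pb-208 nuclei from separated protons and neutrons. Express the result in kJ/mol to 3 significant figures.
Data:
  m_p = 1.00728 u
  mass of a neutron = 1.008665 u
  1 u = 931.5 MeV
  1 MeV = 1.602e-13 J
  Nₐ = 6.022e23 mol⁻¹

1.58e+11 kJ/mol

The nucleus contains 82 protons and 208 − 82 = 126 neutrons.
Mass of separated nucleons = 82(1.00728) + 126(1.008665) = 82.59696 + 127.091790 = 209.688750 u
The mass defect is 209.688750 − 207.93167 = 1.757080 u.
Binding energy = Δm·c² = 1.757080 × 931.5 MeV/u = 1636.72 MeV
Per nucleus in joules: 1636.72 MeV × 1.602e-13 J/MeV = 2.6220e-10 J
Per mole: 2.6220e-10 J × 6.022e23 mol⁻¹ = 1.5790e+14 J/mol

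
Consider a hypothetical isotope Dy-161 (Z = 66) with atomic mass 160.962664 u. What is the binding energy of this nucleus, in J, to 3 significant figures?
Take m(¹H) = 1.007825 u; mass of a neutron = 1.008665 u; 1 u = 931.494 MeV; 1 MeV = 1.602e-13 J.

2.05e-10 J

Mass of separated nucleons = 66(1.007825) + 95(1.008665) = 66.516450 + 95.823175 = 162.339625 u
Δm = 162.339625 − 160.962664 = 1.376961 u
Converting to energy: 1.376961 u × 931.494 MeV/u = 1282.63 MeV
In joules: 1282.63 MeV × 1.602e-13 J/MeV = 2.0548e-10 J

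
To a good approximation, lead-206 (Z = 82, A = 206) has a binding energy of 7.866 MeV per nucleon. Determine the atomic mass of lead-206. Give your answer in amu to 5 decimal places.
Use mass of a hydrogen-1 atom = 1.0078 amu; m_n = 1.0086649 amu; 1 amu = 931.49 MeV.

205.97447 amu

Total binding energy = 206 × 7.866 = 1620.396 MeV
Mass defect = 1620.396 MeV / (931.49 MeV/amu) = 1.7395742 amu
Constituent mass = 82(1.0078) + 124(1.0086649) = 207.7140476 amu
Atomic mass = 207.7140476 − 1.7395742 = 205.9744734 amu ≈ 205.97447 amu (to 5 decimal places)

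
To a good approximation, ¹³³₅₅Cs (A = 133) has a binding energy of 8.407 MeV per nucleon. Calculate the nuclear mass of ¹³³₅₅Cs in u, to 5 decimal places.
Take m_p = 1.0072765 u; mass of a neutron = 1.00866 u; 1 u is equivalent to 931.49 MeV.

Total binding energy = 133 × 8.407 = 1118.131 MeV
Mass defect = 1118.131 MeV / (931.49 MeV/u) = 1.2003682 u
Constituent mass = 55(1.0072765) + 78(1.00866) = 134.0756875 u
Nuclear mass = 134.0756875 − 1.2003682 = 132.8753193 u ≈ 132.87532 u (to 5 decimal places)

132.87532 u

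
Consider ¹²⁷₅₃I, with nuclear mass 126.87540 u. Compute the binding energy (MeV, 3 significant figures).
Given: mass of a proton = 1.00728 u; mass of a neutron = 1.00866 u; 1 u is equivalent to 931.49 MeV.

The nucleus contains 53 protons and 127 − 53 = 74 neutrons.
Total constituent mass: 53 × 1.00728 + 74 × 1.00866 = 128.02668 u
Δm = 128.02668 − 126.87540 = 1.15128 u
Converting to energy: 1.15128 u × 931.49 MeV/u = 1072.41 MeV

1070 MeV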